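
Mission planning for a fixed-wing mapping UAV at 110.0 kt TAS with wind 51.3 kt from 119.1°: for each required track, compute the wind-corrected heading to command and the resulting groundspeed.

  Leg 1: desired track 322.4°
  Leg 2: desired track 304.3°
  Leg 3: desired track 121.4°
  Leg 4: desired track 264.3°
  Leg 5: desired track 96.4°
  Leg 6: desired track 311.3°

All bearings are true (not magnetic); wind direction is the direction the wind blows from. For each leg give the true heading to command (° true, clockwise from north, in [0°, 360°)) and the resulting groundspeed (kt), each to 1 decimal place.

Leg 1: desired track 322.4°; wind correction +10.6° → command heading 333.0°, groundspeed 155.2 kt
Leg 2: desired track 304.3°; wind correction +2.4° → command heading 306.7°, groundspeed 161.0 kt
Leg 3: desired track 121.4°; wind correction -1.1° → command heading 120.3°, groundspeed 58.7 kt
Leg 4: desired track 264.3°; wind correction -15.4° → command heading 248.9°, groundspeed 148.2 kt
Leg 5: desired track 96.4°; wind correction +10.4° → command heading 106.8°, groundspeed 60.9 kt
Leg 6: desired track 311.3°; wind correction +5.7° → command heading 317.0°, groundspeed 159.6 kt

Leg 1: heading=333.0°, groundspeed=155.2 kt
Leg 2: heading=306.7°, groundspeed=161.0 kt
Leg 3: heading=120.3°, groundspeed=58.7 kt
Leg 4: heading=248.9°, groundspeed=148.2 kt
Leg 5: heading=106.8°, groundspeed=60.9 kt
Leg 6: heading=317.0°, groundspeed=159.6 kt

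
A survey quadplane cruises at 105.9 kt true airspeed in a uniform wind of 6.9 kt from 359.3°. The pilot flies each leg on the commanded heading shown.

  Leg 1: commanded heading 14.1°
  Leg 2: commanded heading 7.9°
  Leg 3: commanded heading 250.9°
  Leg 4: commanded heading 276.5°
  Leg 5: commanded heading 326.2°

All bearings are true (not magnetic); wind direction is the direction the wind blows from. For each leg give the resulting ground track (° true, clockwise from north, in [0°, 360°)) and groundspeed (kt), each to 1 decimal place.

Leg 1: heading 14.1°; drift +1.0° → track 15.1°, groundspeed 99.2 kt
Leg 2: heading 7.9°; drift +0.6° → track 8.5°, groundspeed 99.1 kt
Leg 3: heading 250.9°; drift -3.5° → track 247.4°, groundspeed 108.3 kt
Leg 4: heading 276.5°; drift -3.7° → track 272.8°, groundspeed 105.3 kt
Leg 5: heading 326.2°; drift -2.2° → track 324.0°, groundspeed 100.2 kt

Leg 1: track=15.1°, groundspeed=99.2 kt
Leg 2: track=8.5°, groundspeed=99.1 kt
Leg 3: track=247.4°, groundspeed=108.3 kt
Leg 4: track=272.8°, groundspeed=105.3 kt
Leg 5: track=324.0°, groundspeed=100.2 kt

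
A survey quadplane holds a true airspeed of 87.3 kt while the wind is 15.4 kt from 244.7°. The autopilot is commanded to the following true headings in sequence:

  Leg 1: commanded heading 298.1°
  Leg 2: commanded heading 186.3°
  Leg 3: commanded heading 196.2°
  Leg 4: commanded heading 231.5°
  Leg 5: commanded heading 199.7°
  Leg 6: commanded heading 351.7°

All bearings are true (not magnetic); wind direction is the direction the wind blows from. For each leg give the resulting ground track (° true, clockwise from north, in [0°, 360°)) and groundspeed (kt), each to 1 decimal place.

Leg 1: track=307.1°, groundspeed=79.1 kt
Leg 2: track=176.9°, groundspeed=80.3 kt
Leg 3: track=187.7°, groundspeed=78.0 kt
Leg 4: track=228.7°, groundspeed=72.4 kt
Leg 5: track=191.6°, groundspeed=77.2 kt
Leg 6: track=0.8°, groundspeed=93.0 kt

Leg 1: heading 298.1°; drift +9.0° → track 307.1°, groundspeed 79.1 kt
Leg 2: heading 186.3°; drift -9.4° → track 176.9°, groundspeed 80.3 kt
Leg 3: heading 196.2°; drift -8.5° → track 187.7°, groundspeed 78.0 kt
Leg 4: heading 231.5°; drift -2.8° → track 228.7°, groundspeed 72.4 kt
Leg 5: heading 199.7°; drift -8.1° → track 191.6°, groundspeed 77.2 kt
Leg 6: heading 351.7°; drift +9.1° → track 0.8°, groundspeed 93.0 kt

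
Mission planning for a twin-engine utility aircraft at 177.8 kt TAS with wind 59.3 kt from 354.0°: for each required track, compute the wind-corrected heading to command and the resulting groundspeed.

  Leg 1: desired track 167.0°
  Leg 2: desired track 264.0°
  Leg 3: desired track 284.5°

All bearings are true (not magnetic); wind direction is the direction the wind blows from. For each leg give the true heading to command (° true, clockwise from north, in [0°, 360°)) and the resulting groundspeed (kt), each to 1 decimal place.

Leg 1: desired track 167.0°; wind correction -2.3° → command heading 164.7°, groundspeed 236.5 kt
Leg 2: desired track 264.0°; wind correction +19.5° → command heading 283.5°, groundspeed 167.6 kt
Leg 3: desired track 284.5°; wind correction +18.2° → command heading 302.7°, groundspeed 148.1 kt

Leg 1: heading=164.7°, groundspeed=236.5 kt
Leg 2: heading=283.5°, groundspeed=167.6 kt
Leg 3: heading=302.7°, groundspeed=148.1 kt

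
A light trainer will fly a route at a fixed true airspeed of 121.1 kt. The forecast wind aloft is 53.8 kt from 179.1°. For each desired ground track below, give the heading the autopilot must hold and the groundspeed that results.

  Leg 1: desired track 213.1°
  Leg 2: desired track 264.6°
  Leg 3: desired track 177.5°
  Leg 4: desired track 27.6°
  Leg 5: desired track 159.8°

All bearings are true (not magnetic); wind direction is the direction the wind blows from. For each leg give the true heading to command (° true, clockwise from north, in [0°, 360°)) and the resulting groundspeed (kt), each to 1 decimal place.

Leg 1: desired track 213.1°; wind correction -14.4° → command heading 198.7°, groundspeed 72.7 kt
Leg 2: desired track 264.6°; wind correction -26.3° → command heading 238.3°, groundspeed 104.4 kt
Leg 3: desired track 177.5°; wind correction +0.7° → command heading 178.2°, groundspeed 67.3 kt
Leg 4: desired track 27.6°; wind correction +12.2° → command heading 39.8°, groundspeed 165.6 kt
Leg 5: desired track 159.8°; wind correction +8.4° → command heading 168.2°, groundspeed 69.0 kt

Leg 1: heading=198.7°, groundspeed=72.7 kt
Leg 2: heading=238.3°, groundspeed=104.4 kt
Leg 3: heading=178.2°, groundspeed=67.3 kt
Leg 4: heading=39.8°, groundspeed=165.6 kt
Leg 5: heading=168.2°, groundspeed=69.0 kt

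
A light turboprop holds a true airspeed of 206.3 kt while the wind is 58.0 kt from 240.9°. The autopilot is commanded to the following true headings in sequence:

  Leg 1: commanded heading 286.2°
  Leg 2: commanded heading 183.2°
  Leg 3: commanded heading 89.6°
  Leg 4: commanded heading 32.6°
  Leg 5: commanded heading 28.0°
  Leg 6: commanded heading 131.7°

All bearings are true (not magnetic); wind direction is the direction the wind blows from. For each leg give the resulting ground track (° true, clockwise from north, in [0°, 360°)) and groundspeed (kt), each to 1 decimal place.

Leg 1: heading 286.2°; drift +14.0° → track 300.2°, groundspeed 170.6 kt
Leg 2: heading 183.2°; drift -15.6° → track 167.6°, groundspeed 182.0 kt
Leg 3: heading 89.6°; drift -6.2° → track 83.4°, groundspeed 258.7 kt
Leg 4: heading 32.6°; drift +6.1° → track 38.7°, groundspeed 258.8 kt
Leg 5: heading 28.0°; drift +7.0° → track 35.0°, groundspeed 256.9 kt
Leg 6: heading 131.7°; drift -13.7° → track 118.0°, groundspeed 231.9 kt

Leg 1: track=300.2°, groundspeed=170.6 kt
Leg 2: track=167.6°, groundspeed=182.0 kt
Leg 3: track=83.4°, groundspeed=258.7 kt
Leg 4: track=38.7°, groundspeed=258.8 kt
Leg 5: track=35.0°, groundspeed=256.9 kt
Leg 6: track=118.0°, groundspeed=231.9 kt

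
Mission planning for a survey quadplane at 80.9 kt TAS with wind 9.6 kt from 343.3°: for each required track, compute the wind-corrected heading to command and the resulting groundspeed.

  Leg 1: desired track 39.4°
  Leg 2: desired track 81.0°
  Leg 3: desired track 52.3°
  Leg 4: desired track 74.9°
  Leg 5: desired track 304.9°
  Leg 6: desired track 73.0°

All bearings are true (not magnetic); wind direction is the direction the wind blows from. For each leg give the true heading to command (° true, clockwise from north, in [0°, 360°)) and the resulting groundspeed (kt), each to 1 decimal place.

Leg 1: desired track 39.4°; wind correction -5.7° → command heading 33.7°, groundspeed 75.2 kt
Leg 2: desired track 81.0°; wind correction -6.8° → command heading 74.2°, groundspeed 81.6 kt
Leg 3: desired track 52.3°; wind correction -6.4° → command heading 45.9°, groundspeed 77.0 kt
Leg 4: desired track 74.9°; wind correction -6.8° → command heading 68.1°, groundspeed 80.6 kt
Leg 5: desired track 304.9°; wind correction +4.2° → command heading 309.1°, groundspeed 73.2 kt
Leg 6: desired track 73.0°; wind correction -6.8° → command heading 66.2°, groundspeed 80.3 kt

Leg 1: heading=33.7°, groundspeed=75.2 kt
Leg 2: heading=74.2°, groundspeed=81.6 kt
Leg 3: heading=45.9°, groundspeed=77.0 kt
Leg 4: heading=68.1°, groundspeed=80.6 kt
Leg 5: heading=309.1°, groundspeed=73.2 kt
Leg 6: heading=66.2°, groundspeed=80.3 kt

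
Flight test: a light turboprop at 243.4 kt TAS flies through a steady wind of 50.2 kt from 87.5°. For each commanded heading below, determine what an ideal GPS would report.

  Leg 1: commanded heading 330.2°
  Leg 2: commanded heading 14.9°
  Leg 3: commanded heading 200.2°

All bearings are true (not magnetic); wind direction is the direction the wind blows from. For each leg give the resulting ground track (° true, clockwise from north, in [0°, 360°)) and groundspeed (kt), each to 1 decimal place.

Leg 1: track=320.7°, groundspeed=270.1 kt
Leg 2: track=3.1°, groundspeed=233.4 kt
Leg 3: track=210.2°, groundspeed=266.8 kt

Leg 1: heading 330.2°; drift -9.5° → track 320.7°, groundspeed 270.1 kt
Leg 2: heading 14.9°; drift -11.8° → track 3.1°, groundspeed 233.4 kt
Leg 3: heading 200.2°; drift +10.0° → track 210.2°, groundspeed 266.8 kt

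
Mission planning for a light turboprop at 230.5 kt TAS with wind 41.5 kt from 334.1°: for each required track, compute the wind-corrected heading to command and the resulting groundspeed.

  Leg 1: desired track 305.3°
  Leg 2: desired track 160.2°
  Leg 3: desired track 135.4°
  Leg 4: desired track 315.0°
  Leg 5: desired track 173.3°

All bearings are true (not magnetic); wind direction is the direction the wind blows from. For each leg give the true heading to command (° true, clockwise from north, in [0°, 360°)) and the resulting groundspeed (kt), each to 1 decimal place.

Leg 1: heading=310.3°, groundspeed=193.3 kt
Leg 2: heading=161.3°, groundspeed=271.7 kt
Leg 3: heading=132.1°, groundspeed=269.4 kt
Leg 4: heading=318.4°, groundspeed=190.9 kt
Leg 5: heading=176.7°, groundspeed=269.3 kt

Leg 1: desired track 305.3°; wind correction +5.0° → command heading 310.3°, groundspeed 193.3 kt
Leg 2: desired track 160.2°; wind correction +1.1° → command heading 161.3°, groundspeed 271.7 kt
Leg 3: desired track 135.4°; wind correction -3.3° → command heading 132.1°, groundspeed 269.4 kt
Leg 4: desired track 315.0°; wind correction +3.4° → command heading 318.4°, groundspeed 190.9 kt
Leg 5: desired track 173.3°; wind correction +3.4° → command heading 176.7°, groundspeed 269.3 kt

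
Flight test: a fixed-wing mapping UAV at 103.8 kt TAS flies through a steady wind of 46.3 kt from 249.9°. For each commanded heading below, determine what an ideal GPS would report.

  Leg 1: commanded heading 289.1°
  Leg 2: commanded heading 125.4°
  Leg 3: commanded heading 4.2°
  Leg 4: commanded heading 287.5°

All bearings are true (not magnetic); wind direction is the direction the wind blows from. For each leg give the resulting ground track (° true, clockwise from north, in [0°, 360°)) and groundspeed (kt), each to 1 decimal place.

Leg 1: heading 289.1°; drift +23.3° → track 312.4°, groundspeed 74.0 kt
Leg 2: heading 125.4°; drift -16.4° → track 109.0°, groundspeed 135.5 kt
Leg 3: heading 4.2°; drift +19.0° → track 23.2°, groundspeed 129.9 kt
Leg 4: heading 287.5°; drift +22.8° → track 310.3°, groundspeed 72.8 kt

Leg 1: track=312.4°, groundspeed=74.0 kt
Leg 2: track=109.0°, groundspeed=135.5 kt
Leg 3: track=23.2°, groundspeed=129.9 kt
Leg 4: track=310.3°, groundspeed=72.8 kt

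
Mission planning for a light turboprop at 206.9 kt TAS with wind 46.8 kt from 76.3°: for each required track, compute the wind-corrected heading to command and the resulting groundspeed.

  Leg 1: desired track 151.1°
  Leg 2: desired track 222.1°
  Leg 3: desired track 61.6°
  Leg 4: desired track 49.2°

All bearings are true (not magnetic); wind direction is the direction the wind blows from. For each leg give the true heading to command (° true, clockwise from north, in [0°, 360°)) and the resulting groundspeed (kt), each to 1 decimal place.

Leg 1: heading=138.5°, groundspeed=189.6 kt
Leg 2: heading=214.8°, groundspeed=243.9 kt
Leg 3: heading=64.9°, groundspeed=161.3 kt
Leg 4: heading=55.1°, groundspeed=164.1 kt

Leg 1: desired track 151.1°; wind correction -12.6° → command heading 138.5°, groundspeed 189.6 kt
Leg 2: desired track 222.1°; wind correction -7.3° → command heading 214.8°, groundspeed 243.9 kt
Leg 3: desired track 61.6°; wind correction +3.3° → command heading 64.9°, groundspeed 161.3 kt
Leg 4: desired track 49.2°; wind correction +5.9° → command heading 55.1°, groundspeed 164.1 kt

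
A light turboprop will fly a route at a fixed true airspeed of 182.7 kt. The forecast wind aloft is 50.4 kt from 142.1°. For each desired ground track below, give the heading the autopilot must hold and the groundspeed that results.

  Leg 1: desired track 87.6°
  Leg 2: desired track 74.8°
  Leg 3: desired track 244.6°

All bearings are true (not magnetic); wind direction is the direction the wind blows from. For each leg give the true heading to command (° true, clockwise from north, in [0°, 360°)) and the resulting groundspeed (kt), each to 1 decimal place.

Leg 1: heading=100.6°, groundspeed=148.8 kt
Leg 2: heading=89.5°, groundspeed=157.2 kt
Leg 3: heading=229.0°, groundspeed=186.9 kt

Leg 1: desired track 87.6°; wind correction +13.0° → command heading 100.6°, groundspeed 148.8 kt
Leg 2: desired track 74.8°; wind correction +14.7° → command heading 89.5°, groundspeed 157.2 kt
Leg 3: desired track 244.6°; wind correction -15.6° → command heading 229.0°, groundspeed 186.9 kt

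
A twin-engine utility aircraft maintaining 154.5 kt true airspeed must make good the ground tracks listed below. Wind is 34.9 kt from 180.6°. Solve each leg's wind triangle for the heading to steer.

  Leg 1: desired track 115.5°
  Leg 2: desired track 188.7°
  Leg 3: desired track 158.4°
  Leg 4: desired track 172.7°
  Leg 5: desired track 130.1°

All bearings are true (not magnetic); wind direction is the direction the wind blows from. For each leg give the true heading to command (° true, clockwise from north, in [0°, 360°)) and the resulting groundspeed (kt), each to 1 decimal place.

Leg 1: desired track 115.5°; wind correction +11.8° → command heading 127.3°, groundspeed 136.5 kt
Leg 2: desired track 188.7°; wind correction -1.8° → command heading 186.9°, groundspeed 119.9 kt
Leg 3: desired track 158.4°; wind correction +4.9° → command heading 163.3°, groundspeed 121.6 kt
Leg 4: desired track 172.7°; wind correction +1.8° → command heading 174.5°, groundspeed 119.9 kt
Leg 5: desired track 130.1°; wind correction +10.0° → command heading 140.1°, groundspeed 129.9 kt

Leg 1: heading=127.3°, groundspeed=136.5 kt
Leg 2: heading=186.9°, groundspeed=119.9 kt
Leg 3: heading=163.3°, groundspeed=121.6 kt
Leg 4: heading=174.5°, groundspeed=119.9 kt
Leg 5: heading=140.1°, groundspeed=129.9 kt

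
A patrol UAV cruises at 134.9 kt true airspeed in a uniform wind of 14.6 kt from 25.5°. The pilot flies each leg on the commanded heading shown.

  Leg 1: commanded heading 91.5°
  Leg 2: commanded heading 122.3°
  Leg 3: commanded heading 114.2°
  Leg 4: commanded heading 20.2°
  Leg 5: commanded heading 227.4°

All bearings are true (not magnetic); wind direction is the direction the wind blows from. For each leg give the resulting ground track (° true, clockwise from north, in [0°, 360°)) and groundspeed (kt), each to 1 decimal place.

Leg 1: heading 91.5°; drift +5.9° → track 97.4°, groundspeed 129.6 kt
Leg 2: heading 122.3°; drift +6.1° → track 128.4°, groundspeed 137.4 kt
Leg 3: heading 114.2°; drift +6.2° → track 120.4°, groundspeed 135.4 kt
Leg 4: heading 20.2°; drift -0.6° → track 19.6°, groundspeed 120.4 kt
Leg 5: heading 227.4°; drift -2.1° → track 225.3°, groundspeed 148.5 kt

Leg 1: track=97.4°, groundspeed=129.6 kt
Leg 2: track=128.4°, groundspeed=137.4 kt
Leg 3: track=120.4°, groundspeed=135.4 kt
Leg 4: track=19.6°, groundspeed=120.4 kt
Leg 5: track=225.3°, groundspeed=148.5 kt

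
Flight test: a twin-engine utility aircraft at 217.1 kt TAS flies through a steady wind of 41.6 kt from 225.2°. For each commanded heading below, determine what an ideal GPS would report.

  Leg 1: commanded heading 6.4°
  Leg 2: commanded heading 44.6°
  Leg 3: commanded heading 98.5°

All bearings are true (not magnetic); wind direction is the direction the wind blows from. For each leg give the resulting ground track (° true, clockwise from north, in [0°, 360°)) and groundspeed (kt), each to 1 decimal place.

Leg 1: track=12.4°, groundspeed=250.9 kt
Leg 2: track=44.7°, groundspeed=258.7 kt
Leg 3: track=90.7°, groundspeed=244.2 kt

Leg 1: heading 6.4°; drift +6.0° → track 12.4°, groundspeed 250.9 kt
Leg 2: heading 44.6°; drift +0.1° → track 44.7°, groundspeed 258.7 kt
Leg 3: heading 98.5°; drift -7.8° → track 90.7°, groundspeed 244.2 kt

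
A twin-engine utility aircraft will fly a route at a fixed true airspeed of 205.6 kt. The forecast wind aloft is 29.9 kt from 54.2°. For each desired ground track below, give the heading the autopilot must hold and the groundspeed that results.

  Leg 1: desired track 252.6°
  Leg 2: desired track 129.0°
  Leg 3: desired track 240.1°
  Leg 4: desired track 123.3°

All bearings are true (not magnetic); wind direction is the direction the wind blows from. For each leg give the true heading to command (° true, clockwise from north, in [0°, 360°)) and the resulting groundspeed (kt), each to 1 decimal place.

Leg 1: heading=255.2°, groundspeed=233.8 kt
Leg 2: heading=120.9°, groundspeed=195.7 kt
Leg 3: heading=241.0°, groundspeed=235.3 kt
Leg 4: heading=115.5°, groundspeed=193.0 kt

Leg 1: desired track 252.6°; wind correction +2.6° → command heading 255.2°, groundspeed 233.8 kt
Leg 2: desired track 129.0°; wind correction -8.1° → command heading 120.9°, groundspeed 195.7 kt
Leg 3: desired track 240.1°; wind correction +0.9° → command heading 241.0°, groundspeed 235.3 kt
Leg 4: desired track 123.3°; wind correction -7.8° → command heading 115.5°, groundspeed 193.0 kt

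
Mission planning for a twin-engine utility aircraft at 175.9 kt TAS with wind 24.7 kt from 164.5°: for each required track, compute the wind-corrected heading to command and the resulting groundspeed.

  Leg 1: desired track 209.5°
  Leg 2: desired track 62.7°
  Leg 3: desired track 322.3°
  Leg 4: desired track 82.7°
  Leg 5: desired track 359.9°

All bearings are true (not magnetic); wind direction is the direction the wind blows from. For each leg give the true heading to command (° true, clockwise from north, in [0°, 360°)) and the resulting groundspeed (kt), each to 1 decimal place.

Leg 1: heading=203.8°, groundspeed=157.6 kt
Leg 2: heading=70.6°, groundspeed=179.3 kt
Leg 3: heading=319.3°, groundspeed=198.5 kt
Leg 4: heading=90.7°, groundspeed=170.7 kt
Leg 5: heading=2.0°, groundspeed=199.6 kt

Leg 1: desired track 209.5°; wind correction -5.7° → command heading 203.8°, groundspeed 157.6 kt
Leg 2: desired track 62.7°; wind correction +7.9° → command heading 70.6°, groundspeed 179.3 kt
Leg 3: desired track 322.3°; wind correction -3.0° → command heading 319.3°, groundspeed 198.5 kt
Leg 4: desired track 82.7°; wind correction +8.0° → command heading 90.7°, groundspeed 170.7 kt
Leg 5: desired track 359.9°; wind correction +2.1° → command heading 2.0°, groundspeed 199.6 kt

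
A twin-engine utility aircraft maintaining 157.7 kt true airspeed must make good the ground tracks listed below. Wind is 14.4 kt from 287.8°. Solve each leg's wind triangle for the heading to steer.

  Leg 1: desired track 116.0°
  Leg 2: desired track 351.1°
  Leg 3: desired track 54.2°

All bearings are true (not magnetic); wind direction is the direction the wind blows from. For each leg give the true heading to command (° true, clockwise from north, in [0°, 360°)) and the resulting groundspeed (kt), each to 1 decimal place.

Leg 1: desired track 116.0°; wind correction +0.7° → command heading 116.7°, groundspeed 171.9 kt
Leg 2: desired track 351.1°; wind correction -4.7° → command heading 346.4°, groundspeed 150.7 kt
Leg 3: desired track 54.2°; wind correction -4.2° → command heading 50.0°, groundspeed 165.8 kt

Leg 1: heading=116.7°, groundspeed=171.9 kt
Leg 2: heading=346.4°, groundspeed=150.7 kt
Leg 3: heading=50.0°, groundspeed=165.8 kt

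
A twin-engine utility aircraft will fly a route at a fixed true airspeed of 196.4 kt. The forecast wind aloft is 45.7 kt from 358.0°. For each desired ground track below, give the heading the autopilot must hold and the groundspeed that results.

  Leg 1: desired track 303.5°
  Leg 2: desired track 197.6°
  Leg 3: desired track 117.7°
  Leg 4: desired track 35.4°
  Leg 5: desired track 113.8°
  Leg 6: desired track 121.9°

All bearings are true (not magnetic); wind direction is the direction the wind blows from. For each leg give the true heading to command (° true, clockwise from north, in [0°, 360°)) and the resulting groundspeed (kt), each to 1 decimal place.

Leg 1: heading=314.4°, groundspeed=166.3 kt
Leg 2: heading=202.1°, groundspeed=238.9 kt
Leg 3: heading=106.0°, groundspeed=215.0 kt
Leg 4: heading=27.3°, groundspeed=158.1 kt
Leg 5: heading=101.7°, groundspeed=211.9 kt
Leg 6: heading=110.8°, groundspeed=218.2 kt

Leg 1: desired track 303.5°; wind correction +10.9° → command heading 314.4°, groundspeed 166.3 kt
Leg 2: desired track 197.6°; wind correction +4.5° → command heading 202.1°, groundspeed 238.9 kt
Leg 3: desired track 117.7°; wind correction -11.7° → command heading 106.0°, groundspeed 215.0 kt
Leg 4: desired track 35.4°; wind correction -8.1° → command heading 27.3°, groundspeed 158.1 kt
Leg 5: desired track 113.8°; wind correction -12.1° → command heading 101.7°, groundspeed 211.9 kt
Leg 6: desired track 121.9°; wind correction -11.1° → command heading 110.8°, groundspeed 218.2 kt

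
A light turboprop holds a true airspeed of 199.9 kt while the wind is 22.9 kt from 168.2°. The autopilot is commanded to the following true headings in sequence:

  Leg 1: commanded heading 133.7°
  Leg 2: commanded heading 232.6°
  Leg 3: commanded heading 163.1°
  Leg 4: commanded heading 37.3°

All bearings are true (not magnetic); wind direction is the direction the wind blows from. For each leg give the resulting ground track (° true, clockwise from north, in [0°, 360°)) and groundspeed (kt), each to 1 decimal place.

Leg 1: track=129.6°, groundspeed=181.5 kt
Leg 2: track=238.8°, groundspeed=191.1 kt
Leg 3: track=162.4°, groundspeed=177.1 kt
Leg 4: track=32.7°, groundspeed=215.6 kt

Leg 1: heading 133.7°; drift -4.1° → track 129.6°, groundspeed 181.5 kt
Leg 2: heading 232.6°; drift +6.2° → track 238.8°, groundspeed 191.1 kt
Leg 3: heading 163.1°; drift -0.7° → track 162.4°, groundspeed 177.1 kt
Leg 4: heading 37.3°; drift -4.6° → track 32.7°, groundspeed 215.6 kt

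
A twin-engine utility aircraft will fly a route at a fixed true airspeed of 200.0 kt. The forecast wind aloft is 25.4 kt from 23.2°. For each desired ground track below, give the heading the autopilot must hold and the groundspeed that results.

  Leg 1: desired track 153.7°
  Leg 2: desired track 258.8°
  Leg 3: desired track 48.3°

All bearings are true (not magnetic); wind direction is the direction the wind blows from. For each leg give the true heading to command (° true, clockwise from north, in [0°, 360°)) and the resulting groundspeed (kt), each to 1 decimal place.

Leg 1: desired track 153.7°; wind correction -5.5° → command heading 148.2°, groundspeed 215.6 kt
Leg 2: desired track 258.8°; wind correction +6.0° → command heading 264.8°, groundspeed 213.2 kt
Leg 3: desired track 48.3°; wind correction -3.1° → command heading 45.2°, groundspeed 176.7 kt

Leg 1: heading=148.2°, groundspeed=215.6 kt
Leg 2: heading=264.8°, groundspeed=213.2 kt
Leg 3: heading=45.2°, groundspeed=176.7 kt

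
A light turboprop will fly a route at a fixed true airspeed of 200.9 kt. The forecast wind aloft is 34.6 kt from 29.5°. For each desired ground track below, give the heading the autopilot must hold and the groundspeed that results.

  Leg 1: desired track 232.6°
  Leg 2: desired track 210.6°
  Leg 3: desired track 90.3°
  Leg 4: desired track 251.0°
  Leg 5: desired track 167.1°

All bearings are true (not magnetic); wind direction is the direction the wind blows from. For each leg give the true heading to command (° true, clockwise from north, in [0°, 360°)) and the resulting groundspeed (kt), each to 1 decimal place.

Leg 1: desired track 232.6°; wind correction +3.9° → command heading 236.5°, groundspeed 232.3 kt
Leg 2: desired track 210.6°; wind correction +0.2° → command heading 210.8°, groundspeed 235.5 kt
Leg 3: desired track 90.3°; wind correction -8.6° → command heading 81.7°, groundspeed 181.7 kt
Leg 4: desired track 251.0°; wind correction +6.6° → command heading 257.6°, groundspeed 225.5 kt
Leg 5: desired track 167.1°; wind correction -6.7° → command heading 160.4°, groundspeed 225.1 kt

Leg 1: heading=236.5°, groundspeed=232.3 kt
Leg 2: heading=210.8°, groundspeed=235.5 kt
Leg 3: heading=81.7°, groundspeed=181.7 kt
Leg 4: heading=257.6°, groundspeed=225.5 kt
Leg 5: heading=160.4°, groundspeed=225.1 kt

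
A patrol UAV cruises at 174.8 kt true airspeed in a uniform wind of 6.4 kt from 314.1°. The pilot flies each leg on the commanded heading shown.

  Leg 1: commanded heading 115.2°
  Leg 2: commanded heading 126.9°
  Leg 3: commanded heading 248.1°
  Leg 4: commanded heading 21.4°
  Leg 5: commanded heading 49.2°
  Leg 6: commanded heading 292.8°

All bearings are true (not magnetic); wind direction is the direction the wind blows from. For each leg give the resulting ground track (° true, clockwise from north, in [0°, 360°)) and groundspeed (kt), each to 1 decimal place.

Leg 1: heading 115.2°; drift +0.7° → track 115.9°, groundspeed 180.9 kt
Leg 2: heading 126.9°; drift +0.3° → track 127.2°, groundspeed 181.2 kt
Leg 3: heading 248.1°; drift -1.9° → track 246.2°, groundspeed 172.3 kt
Leg 4: heading 21.4°; drift +2.0° → track 23.4°, groundspeed 172.4 kt
Leg 5: heading 49.2°; drift +2.1° → track 51.3°, groundspeed 175.5 kt
Leg 6: heading 292.8°; drift -0.8° → track 292.0°, groundspeed 168.9 kt

Leg 1: track=115.9°, groundspeed=180.9 kt
Leg 2: track=127.2°, groundspeed=181.2 kt
Leg 3: track=246.2°, groundspeed=172.3 kt
Leg 4: track=23.4°, groundspeed=172.4 kt
Leg 5: track=51.3°, groundspeed=175.5 kt
Leg 6: track=292.0°, groundspeed=168.9 kt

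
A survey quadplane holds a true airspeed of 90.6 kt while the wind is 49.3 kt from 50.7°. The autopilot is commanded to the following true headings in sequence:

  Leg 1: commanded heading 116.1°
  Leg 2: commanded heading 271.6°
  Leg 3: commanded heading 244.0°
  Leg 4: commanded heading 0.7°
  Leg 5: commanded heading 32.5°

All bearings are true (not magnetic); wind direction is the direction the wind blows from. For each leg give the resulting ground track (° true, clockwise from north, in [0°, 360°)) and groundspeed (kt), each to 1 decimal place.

Leg 1: track=148.7°, groundspeed=83.2 kt
Leg 2: track=257.4°, groundspeed=131.9 kt
Leg 3: track=239.3°, groundspeed=139.0 kt
Leg 4: track=328.0°, groundspeed=70.0 kt
Leg 5: track=13.1°, groundspeed=46.4 kt

Leg 1: heading 116.1°; drift +32.6° → track 148.7°, groundspeed 83.2 kt
Leg 2: heading 271.6°; drift -14.2° → track 257.4°, groundspeed 131.9 kt
Leg 3: heading 244.0°; drift -4.7° → track 239.3°, groundspeed 139.0 kt
Leg 4: heading 0.7°; drift -32.7° → track 328.0°, groundspeed 70.0 kt
Leg 5: heading 32.5°; drift -19.4° → track 13.1°, groundspeed 46.4 kt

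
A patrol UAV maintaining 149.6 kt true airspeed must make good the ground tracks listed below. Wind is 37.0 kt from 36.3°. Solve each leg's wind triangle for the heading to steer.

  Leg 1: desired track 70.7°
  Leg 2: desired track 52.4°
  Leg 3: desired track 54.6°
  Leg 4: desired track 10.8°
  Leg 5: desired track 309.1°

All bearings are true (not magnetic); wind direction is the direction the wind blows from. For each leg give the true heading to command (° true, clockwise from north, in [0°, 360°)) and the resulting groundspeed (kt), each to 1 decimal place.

Leg 1: heading=62.7°, groundspeed=117.6 kt
Leg 2: heading=48.5°, groundspeed=113.7 kt
Leg 3: heading=50.1°, groundspeed=114.0 kt
Leg 4: heading=16.9°, groundspeed=115.4 kt
Leg 5: heading=323.4°, groundspeed=143.2 kt

Leg 1: desired track 70.7°; wind correction -8.0° → command heading 62.7°, groundspeed 117.6 kt
Leg 2: desired track 52.4°; wind correction -3.9° → command heading 48.5°, groundspeed 113.7 kt
Leg 3: desired track 54.6°; wind correction -4.5° → command heading 50.1°, groundspeed 114.0 kt
Leg 4: desired track 10.8°; wind correction +6.1° → command heading 16.9°, groundspeed 115.4 kt
Leg 5: desired track 309.1°; wind correction +14.3° → command heading 323.4°, groundspeed 143.2 kt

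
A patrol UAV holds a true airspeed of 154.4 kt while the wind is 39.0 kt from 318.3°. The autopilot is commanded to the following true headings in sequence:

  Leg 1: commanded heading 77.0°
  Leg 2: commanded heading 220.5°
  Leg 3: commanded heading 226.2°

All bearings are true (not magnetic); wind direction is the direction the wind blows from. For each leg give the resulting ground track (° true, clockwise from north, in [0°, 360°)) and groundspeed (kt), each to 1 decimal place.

Leg 1: track=88.2°, groundspeed=176.5 kt
Leg 2: track=206.9°, groundspeed=164.3 kt
Leg 3: track=212.2°, groundspeed=160.6 kt

Leg 1: heading 77.0°; drift +11.2° → track 88.2°, groundspeed 176.5 kt
Leg 2: heading 220.5°; drift -13.6° → track 206.9°, groundspeed 164.3 kt
Leg 3: heading 226.2°; drift -14.0° → track 212.2°, groundspeed 160.6 kt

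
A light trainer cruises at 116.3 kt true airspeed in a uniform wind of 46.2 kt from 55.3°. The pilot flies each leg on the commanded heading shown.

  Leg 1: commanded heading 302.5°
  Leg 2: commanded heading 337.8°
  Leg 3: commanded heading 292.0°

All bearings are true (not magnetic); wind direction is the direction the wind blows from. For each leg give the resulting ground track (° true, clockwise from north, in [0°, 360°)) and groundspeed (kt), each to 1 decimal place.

Leg 1: heading 302.5°; drift -17.6° → track 284.9°, groundspeed 140.8 kt
Leg 2: heading 337.8°; drift -23.0° → track 314.8°, groundspeed 115.5 kt
Leg 3: heading 292.0°; drift -15.2° → track 276.8°, groundspeed 146.8 kt

Leg 1: track=284.9°, groundspeed=140.8 kt
Leg 2: track=314.8°, groundspeed=115.5 kt
Leg 3: track=276.8°, groundspeed=146.8 kt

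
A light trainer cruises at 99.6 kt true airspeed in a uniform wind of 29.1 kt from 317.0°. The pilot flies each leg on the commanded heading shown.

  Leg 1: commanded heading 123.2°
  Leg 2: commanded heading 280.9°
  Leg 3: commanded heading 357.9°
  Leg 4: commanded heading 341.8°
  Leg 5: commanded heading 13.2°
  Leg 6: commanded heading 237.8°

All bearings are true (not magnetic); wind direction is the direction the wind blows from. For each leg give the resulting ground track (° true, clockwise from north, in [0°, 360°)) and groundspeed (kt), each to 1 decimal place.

Leg 1: track=126.3°, groundspeed=128.0 kt
Leg 2: track=268.2°, groundspeed=78.0 kt
Leg 3: track=11.7°, groundspeed=79.9 kt
Leg 4: track=351.3°, groundspeed=74.2 kt
Leg 5: track=29.4°, groundspeed=86.8 kt
Leg 6: track=220.9°, groundspeed=98.4 kt

Leg 1: heading 123.2°; drift +3.1° → track 126.3°, groundspeed 128.0 kt
Leg 2: heading 280.9°; drift -12.7° → track 268.2°, groundspeed 78.0 kt
Leg 3: heading 357.9°; drift +13.8° → track 11.7°, groundspeed 79.9 kt
Leg 4: heading 341.8°; drift +9.5° → track 351.3°, groundspeed 74.2 kt
Leg 5: heading 13.2°; drift +16.2° → track 29.4°, groundspeed 86.8 kt
Leg 6: heading 237.8°; drift -16.9° → track 220.9°, groundspeed 98.4 kt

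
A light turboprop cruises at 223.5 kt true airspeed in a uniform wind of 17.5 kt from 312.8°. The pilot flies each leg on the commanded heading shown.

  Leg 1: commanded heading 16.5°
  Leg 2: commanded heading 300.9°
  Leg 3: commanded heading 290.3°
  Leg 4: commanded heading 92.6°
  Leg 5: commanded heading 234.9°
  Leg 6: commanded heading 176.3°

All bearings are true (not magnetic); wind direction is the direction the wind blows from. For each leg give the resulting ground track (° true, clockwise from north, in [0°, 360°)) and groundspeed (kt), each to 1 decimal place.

Leg 1: heading 16.5°; drift +4.2° → track 20.7°, groundspeed 216.3 kt
Leg 2: heading 300.9°; drift -1.0° → track 299.9°, groundspeed 206.4 kt
Leg 3: heading 290.3°; drift -1.9° → track 288.4°, groundspeed 207.4 kt
Leg 4: heading 92.6°; drift +2.7° → track 95.3°, groundspeed 237.1 kt
Leg 5: heading 234.9°; drift -4.5° → track 230.4°, groundspeed 220.5 kt
Leg 6: heading 176.3°; drift -2.9° → track 173.4°, groundspeed 236.5 kt

Leg 1: track=20.7°, groundspeed=216.3 kt
Leg 2: track=299.9°, groundspeed=206.4 kt
Leg 3: track=288.4°, groundspeed=207.4 kt
Leg 4: track=95.3°, groundspeed=237.1 kt
Leg 5: track=230.4°, groundspeed=220.5 kt
Leg 6: track=173.4°, groundspeed=236.5 kt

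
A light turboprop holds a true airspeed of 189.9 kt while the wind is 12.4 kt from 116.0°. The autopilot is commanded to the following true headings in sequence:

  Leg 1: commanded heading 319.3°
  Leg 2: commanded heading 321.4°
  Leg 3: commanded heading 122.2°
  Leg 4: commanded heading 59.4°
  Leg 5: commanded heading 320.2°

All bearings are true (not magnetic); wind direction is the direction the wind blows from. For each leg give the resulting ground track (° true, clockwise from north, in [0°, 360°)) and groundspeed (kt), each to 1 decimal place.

Leg 1: heading 319.3°; drift -1.4° → track 317.9°, groundspeed 201.3 kt
Leg 2: heading 321.4°; drift -1.5° → track 319.9°, groundspeed 201.2 kt
Leg 3: heading 122.2°; drift +0.4° → track 122.6°, groundspeed 177.6 kt
Leg 4: heading 59.4°; drift -3.2° → track 56.2°, groundspeed 183.4 kt
Leg 5: heading 320.2°; drift -1.4° → track 318.8°, groundspeed 201.3 kt

Leg 1: track=317.9°, groundspeed=201.3 kt
Leg 2: track=319.9°, groundspeed=201.2 kt
Leg 3: track=122.6°, groundspeed=177.6 kt
Leg 4: track=56.2°, groundspeed=183.4 kt
Leg 5: track=318.8°, groundspeed=201.3 kt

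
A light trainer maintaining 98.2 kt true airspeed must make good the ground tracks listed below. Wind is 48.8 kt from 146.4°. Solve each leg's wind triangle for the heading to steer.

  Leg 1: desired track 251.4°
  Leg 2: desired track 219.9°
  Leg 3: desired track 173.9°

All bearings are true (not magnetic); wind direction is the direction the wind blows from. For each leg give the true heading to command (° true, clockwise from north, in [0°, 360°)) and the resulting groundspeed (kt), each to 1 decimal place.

Leg 1: heading=222.7°, groundspeed=98.8 kt
Leg 2: heading=191.4°, groundspeed=72.5 kt
Leg 3: heading=160.6°, groundspeed=52.3 kt

Leg 1: desired track 251.4°; wind correction -28.7° → command heading 222.7°, groundspeed 98.8 kt
Leg 2: desired track 219.9°; wind correction -28.5° → command heading 191.4°, groundspeed 72.5 kt
Leg 3: desired track 173.9°; wind correction -13.3° → command heading 160.6°, groundspeed 52.3 kt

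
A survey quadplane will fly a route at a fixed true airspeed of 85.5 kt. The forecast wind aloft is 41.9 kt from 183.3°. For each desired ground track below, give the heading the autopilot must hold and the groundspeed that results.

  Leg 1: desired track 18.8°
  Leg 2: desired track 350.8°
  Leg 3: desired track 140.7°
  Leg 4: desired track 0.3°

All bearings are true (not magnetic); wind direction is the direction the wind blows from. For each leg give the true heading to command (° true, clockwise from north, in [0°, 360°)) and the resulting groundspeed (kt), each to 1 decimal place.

Leg 1: heading=26.3°, groundspeed=125.1 kt
Leg 2: heading=344.7°, groundspeed=125.9 kt
Leg 3: heading=160.1°, groundspeed=49.8 kt
Leg 4: heading=358.8°, groundspeed=127.3 kt

Leg 1: desired track 18.8°; wind correction +7.5° → command heading 26.3°, groundspeed 125.1 kt
Leg 2: desired track 350.8°; wind correction -6.1° → command heading 344.7°, groundspeed 125.9 kt
Leg 3: desired track 140.7°; wind correction +19.4° → command heading 160.1°, groundspeed 49.8 kt
Leg 4: desired track 0.3°; wind correction -1.5° → command heading 358.8°, groundspeed 127.3 kt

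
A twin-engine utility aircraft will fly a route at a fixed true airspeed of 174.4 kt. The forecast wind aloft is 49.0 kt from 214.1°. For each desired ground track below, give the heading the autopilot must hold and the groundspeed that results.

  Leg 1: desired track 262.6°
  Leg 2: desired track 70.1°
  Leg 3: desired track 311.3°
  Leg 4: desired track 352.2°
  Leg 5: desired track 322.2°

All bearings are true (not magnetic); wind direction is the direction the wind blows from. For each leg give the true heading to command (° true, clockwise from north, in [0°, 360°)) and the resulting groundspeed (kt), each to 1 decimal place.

Leg 1: desired track 262.6°; wind correction -12.1° → command heading 250.5°, groundspeed 138.0 kt
Leg 2: desired track 70.1°; wind correction +9.5° → command heading 79.6°, groundspeed 211.6 kt
Leg 3: desired track 311.3°; wind correction -16.2° → command heading 295.1°, groundspeed 173.6 kt
Leg 4: desired track 352.2°; wind correction -10.8° → command heading 341.4°, groundspeed 207.8 kt
Leg 5: desired track 322.2°; wind correction -15.5° → command heading 306.7°, groundspeed 183.3 kt

Leg 1: heading=250.5°, groundspeed=138.0 kt
Leg 2: heading=79.6°, groundspeed=211.6 kt
Leg 3: heading=295.1°, groundspeed=173.6 kt
Leg 4: heading=341.4°, groundspeed=207.8 kt
Leg 5: heading=306.7°, groundspeed=183.3 kt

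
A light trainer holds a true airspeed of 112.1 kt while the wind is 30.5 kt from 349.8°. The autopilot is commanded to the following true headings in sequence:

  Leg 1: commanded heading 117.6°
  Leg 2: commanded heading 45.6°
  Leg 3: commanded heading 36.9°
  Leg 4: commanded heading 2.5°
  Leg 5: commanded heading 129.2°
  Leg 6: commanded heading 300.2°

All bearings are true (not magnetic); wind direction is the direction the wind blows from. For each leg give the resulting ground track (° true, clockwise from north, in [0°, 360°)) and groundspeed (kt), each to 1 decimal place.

Leg 1: track=128.0°, groundspeed=133.0 kt
Leg 2: track=60.5°, groundspeed=98.3 kt
Leg 3: track=50.6°, groundspeed=94.0 kt
Leg 4: track=7.2°, groundspeed=82.6 kt
Leg 5: track=137.5°, groundspeed=136.7 kt
Leg 6: track=286.1°, groundspeed=95.2 kt

Leg 1: heading 117.6°; drift +10.4° → track 128.0°, groundspeed 133.0 kt
Leg 2: heading 45.6°; drift +14.9° → track 60.5°, groundspeed 98.3 kt
Leg 3: heading 36.9°; drift +13.7° → track 50.6°, groundspeed 94.0 kt
Leg 4: heading 2.5°; drift +4.7° → track 7.2°, groundspeed 82.6 kt
Leg 5: heading 129.2°; drift +8.3° → track 137.5°, groundspeed 136.7 kt
Leg 6: heading 300.2°; drift -14.1° → track 286.1°, groundspeed 95.2 kt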